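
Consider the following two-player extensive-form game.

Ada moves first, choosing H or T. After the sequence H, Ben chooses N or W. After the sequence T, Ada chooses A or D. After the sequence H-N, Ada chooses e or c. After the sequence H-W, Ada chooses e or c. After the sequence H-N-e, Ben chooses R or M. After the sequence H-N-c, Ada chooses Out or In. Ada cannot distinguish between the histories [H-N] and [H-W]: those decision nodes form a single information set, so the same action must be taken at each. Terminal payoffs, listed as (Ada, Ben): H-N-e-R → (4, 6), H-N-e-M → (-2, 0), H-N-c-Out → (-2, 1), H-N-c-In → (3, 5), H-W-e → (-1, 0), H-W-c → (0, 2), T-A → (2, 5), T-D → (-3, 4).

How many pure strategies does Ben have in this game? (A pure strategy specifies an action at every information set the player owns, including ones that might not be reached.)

Ben owns the node after H with actions {N, W} — two choices.
Ben owns the node after H-N-e with actions {R, M} — two choices.
A pure strategy fixes one action at each information set independently, so the count is the product 2 × 2 = 4.

4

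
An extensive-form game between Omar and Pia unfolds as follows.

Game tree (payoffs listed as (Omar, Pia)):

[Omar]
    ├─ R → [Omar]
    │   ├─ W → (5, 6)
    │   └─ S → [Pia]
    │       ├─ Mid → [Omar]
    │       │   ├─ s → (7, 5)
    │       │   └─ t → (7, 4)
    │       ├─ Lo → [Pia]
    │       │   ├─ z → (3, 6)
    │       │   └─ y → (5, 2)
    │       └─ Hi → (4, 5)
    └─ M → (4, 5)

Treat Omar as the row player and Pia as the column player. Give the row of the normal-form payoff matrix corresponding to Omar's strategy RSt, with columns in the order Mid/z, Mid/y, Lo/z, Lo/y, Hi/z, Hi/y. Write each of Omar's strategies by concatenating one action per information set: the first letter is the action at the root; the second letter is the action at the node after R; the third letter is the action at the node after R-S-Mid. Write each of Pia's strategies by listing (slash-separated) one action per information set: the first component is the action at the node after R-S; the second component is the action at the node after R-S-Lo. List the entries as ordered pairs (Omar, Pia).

(7,4) (7,4) (3,6) (5,2) (4,5) (4,5)

vs Mid/z: Omar plays R → Omar plays S at [R] → Pia plays Mid at [R-S] → Omar plays t at [R-S-Mid] → (7, 4)
vs Mid/y: Omar plays R → Omar plays S at [R] → Pia plays Mid at [R-S] → Omar plays t at [R-S-Mid] → (7, 4)
vs Lo/z: Omar plays R → Omar plays S at [R] → Pia plays Lo at [R-S] → Pia plays z at [R-S-Lo] → (3, 6)
vs Lo/y: Omar plays R → Omar plays S at [R] → Pia plays Lo at [R-S] → Pia plays y at [R-S-Lo] → (5, 2)
vs Hi/z: Omar plays R → Omar plays S at [R] → Pia plays Hi at [R-S] → (4, 5)
vs Hi/y: Omar plays R → Omar plays S at [R] → Pia plays Hi at [R-S] → (4, 5)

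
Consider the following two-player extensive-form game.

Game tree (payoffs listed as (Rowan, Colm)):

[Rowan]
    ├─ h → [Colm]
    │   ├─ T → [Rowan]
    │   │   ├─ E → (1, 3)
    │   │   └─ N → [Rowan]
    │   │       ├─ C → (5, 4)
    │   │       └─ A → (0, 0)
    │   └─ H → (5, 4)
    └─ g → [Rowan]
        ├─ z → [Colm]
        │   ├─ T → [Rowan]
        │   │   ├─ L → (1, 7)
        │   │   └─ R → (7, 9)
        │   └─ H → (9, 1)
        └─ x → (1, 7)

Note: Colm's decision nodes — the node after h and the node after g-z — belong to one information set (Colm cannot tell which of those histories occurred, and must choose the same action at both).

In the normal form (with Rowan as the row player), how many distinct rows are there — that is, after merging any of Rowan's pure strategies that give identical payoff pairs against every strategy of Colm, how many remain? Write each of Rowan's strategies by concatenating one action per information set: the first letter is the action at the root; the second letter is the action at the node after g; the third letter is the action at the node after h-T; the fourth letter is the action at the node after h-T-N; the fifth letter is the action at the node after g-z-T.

6

Rowan has 32 pure strategies: hzECL, hzECR, hzEAL, hzEAR, hzNCL, hzNCR, hzNAL, hzNAR, hxECL, hxECR, hxEAL, hxEAR, hxNCL, hxNCR, hxNAL, hxNAR, gzECL, gzECR, gzEAL, gzEAR, gzNCL, gzNCR, gzNAL, gzNAR, gxECL, gxECR, gxEAL, gxEAR, gxNCL, gxNCR, gxNAL, gxNAR. Columns: T, H.
{hzECL, hzECR, hzEAL, hzEAR, hxECL, hxECR, hxEAL, hxEAR} → row (1,3) (5,4)
{hzNCL, hzNCR, hxNCL, hxNCR} → row (5,4) (5,4)
{hzNAL, hzNAR, hxNAL, hxNAR} → row (0,0) (5,4)
{gzECL, gzEAL, gzNCL, gzNAL} → row (1,7) (9,1)
{gzECR, gzEAR, gzNCR, gzNAR} → row (7,9) (9,1)
{gxECL, gxECR, gxEAL, gxEAR, gxNCL, gxNCR, gxNAL, gxNAR} → row (1,7) (1,7)
That's 6 distinct rows out of 32 strategies.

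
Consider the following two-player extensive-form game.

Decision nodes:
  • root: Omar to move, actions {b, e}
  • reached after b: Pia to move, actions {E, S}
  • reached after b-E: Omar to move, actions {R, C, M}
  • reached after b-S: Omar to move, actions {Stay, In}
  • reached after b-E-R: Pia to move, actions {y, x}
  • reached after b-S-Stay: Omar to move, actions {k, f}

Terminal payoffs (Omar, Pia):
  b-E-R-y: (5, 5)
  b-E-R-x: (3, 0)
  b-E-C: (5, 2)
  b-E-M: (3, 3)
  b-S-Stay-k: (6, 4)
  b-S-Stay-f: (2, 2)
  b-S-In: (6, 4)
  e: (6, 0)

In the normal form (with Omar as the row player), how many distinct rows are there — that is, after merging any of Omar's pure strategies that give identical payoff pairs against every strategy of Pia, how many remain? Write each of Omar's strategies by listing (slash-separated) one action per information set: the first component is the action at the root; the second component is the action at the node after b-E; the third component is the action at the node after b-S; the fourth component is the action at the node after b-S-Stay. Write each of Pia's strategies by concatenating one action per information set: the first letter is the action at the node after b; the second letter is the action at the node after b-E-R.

7

Omar has 24 pure strategies: b/R/Stay/k, b/R/Stay/f, b/R/In/k, b/R/In/f, b/C/Stay/k, b/C/Stay/f, b/C/In/k, b/C/In/f, b/M/Stay/k, b/M/Stay/f, b/M/In/k, b/M/In/f, e/R/Stay/k, e/R/Stay/f, e/R/In/k, e/R/In/f, e/C/Stay/k, e/C/Stay/f, e/C/In/k, e/C/In/f, e/M/Stay/k, e/M/Stay/f, e/M/In/k, e/M/In/f. Columns: Ey, Ex, Sy, Sx.
{b/R/Stay/k, b/R/In/k, b/R/In/f} → row (5,5) (3,0) (6,4) (6,4)
{b/R/Stay/f} → row (5,5) (3,0) (2,2) (2,2)
{b/C/Stay/k, b/C/In/k, b/C/In/f} → row (5,2) (5,2) (6,4) (6,4)
{b/C/Stay/f} → row (5,2) (5,2) (2,2) (2,2)
{b/M/Stay/k, b/M/In/k, b/M/In/f} → row (3,3) (3,3) (6,4) (6,4)
{b/M/Stay/f} → row (3,3) (3,3) (2,2) (2,2)
{e/R/Stay/k, e/R/Stay/f, e/R/In/k, e/R/In/f, e/C/Stay/k, e/C/Stay/f, e/C/In/k, e/C/In/f, e/M/Stay/k, e/M/Stay/f, e/M/In/k, e/M/In/f} → row (6,0) (6,0) (6,0) (6,0)
That's 7 distinct rows out of 24 strategies.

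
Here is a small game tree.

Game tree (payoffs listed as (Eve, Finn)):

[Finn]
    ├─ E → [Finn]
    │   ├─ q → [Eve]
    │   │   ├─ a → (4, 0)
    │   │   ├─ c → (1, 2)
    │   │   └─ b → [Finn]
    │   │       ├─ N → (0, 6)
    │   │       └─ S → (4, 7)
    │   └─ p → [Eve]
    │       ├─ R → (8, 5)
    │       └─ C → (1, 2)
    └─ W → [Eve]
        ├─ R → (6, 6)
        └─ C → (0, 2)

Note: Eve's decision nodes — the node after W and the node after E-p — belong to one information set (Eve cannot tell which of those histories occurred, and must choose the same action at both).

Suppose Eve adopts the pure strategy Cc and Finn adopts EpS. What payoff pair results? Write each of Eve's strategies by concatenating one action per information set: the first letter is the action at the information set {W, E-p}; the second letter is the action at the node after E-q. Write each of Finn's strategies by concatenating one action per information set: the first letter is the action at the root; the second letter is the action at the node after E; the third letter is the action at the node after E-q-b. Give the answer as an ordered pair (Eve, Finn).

Trace the play path from the root:
  Finn plays E
  Finn plays p at [E]
  Eve plays C at [E-p]
→ terminal payoff (1, 2).
(Eve's choice at the node after E-q is never reached on this path, so it doesn't affect the outcome.)

(1, 2)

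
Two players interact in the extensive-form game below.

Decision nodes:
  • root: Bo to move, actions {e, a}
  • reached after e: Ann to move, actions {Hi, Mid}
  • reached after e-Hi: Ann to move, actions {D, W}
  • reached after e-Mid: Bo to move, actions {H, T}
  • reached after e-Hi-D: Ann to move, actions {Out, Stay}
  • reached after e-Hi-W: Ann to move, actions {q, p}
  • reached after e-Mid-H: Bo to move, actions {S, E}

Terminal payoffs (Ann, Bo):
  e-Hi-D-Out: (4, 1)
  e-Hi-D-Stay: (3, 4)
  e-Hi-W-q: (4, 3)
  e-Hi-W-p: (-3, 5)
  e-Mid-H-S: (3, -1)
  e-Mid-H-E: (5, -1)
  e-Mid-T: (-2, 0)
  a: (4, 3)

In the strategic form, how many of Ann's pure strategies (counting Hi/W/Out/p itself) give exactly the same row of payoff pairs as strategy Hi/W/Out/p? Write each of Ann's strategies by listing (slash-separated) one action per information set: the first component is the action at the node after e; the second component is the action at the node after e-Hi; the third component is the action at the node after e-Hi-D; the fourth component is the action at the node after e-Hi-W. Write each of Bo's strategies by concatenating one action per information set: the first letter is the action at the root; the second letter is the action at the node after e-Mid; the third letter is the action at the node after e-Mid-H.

2

Row for Hi/W/Out/p (columns eHS, eHE, eTS, eTE, aHS, aHE, aTS, aTE): (-3,5) (-3,5) (-3,5) (-3,5) (4,3) (4,3) (4,3) (4,3).
Under Hi/W/Out/p, Ann's choice at the node after e-Hi-D can never be reached regardless of what Bo does, so varying those choices leaves every outcome unchanged.
Holding the reachable choices fixed and varying the unreachable one freely already gives 2 equivalent strategies.
No other strategy reproduces this row, so those 2 are the full class: Hi/W/Out/p, Hi/W/Stay/p.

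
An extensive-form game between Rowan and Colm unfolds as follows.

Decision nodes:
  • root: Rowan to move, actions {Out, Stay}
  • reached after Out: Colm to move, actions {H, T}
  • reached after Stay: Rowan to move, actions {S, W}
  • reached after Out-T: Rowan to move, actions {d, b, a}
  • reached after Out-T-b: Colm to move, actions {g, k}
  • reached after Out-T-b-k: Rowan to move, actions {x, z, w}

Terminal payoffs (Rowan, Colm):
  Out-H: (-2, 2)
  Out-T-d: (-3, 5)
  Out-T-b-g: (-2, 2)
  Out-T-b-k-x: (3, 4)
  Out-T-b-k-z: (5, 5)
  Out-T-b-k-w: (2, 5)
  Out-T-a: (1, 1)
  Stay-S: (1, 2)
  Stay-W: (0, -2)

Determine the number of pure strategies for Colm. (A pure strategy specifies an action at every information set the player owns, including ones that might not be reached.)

4

Colm owns the node after Out with actions {H, T} — two choices.
Colm owns the node after Out-T-b with actions {g, k} — two choices.
A pure strategy fixes one action at each information set independently, so the count is the product 2 × 2 = 4.
(For reference, Rowan has 36 pure strategies, giving a 4×36 normal-form matrix.)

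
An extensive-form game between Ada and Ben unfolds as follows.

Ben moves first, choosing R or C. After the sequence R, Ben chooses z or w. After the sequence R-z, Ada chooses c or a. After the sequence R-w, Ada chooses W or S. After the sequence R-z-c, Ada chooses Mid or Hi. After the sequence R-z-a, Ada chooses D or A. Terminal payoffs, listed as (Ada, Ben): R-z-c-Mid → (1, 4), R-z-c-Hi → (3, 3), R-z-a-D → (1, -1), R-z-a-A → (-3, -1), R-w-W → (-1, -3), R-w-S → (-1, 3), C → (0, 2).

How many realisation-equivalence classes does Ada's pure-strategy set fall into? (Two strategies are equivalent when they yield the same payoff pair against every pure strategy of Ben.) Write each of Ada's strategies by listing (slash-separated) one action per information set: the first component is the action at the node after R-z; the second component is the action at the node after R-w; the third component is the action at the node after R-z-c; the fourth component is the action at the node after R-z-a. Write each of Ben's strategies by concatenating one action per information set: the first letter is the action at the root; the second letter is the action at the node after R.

Ada has 16 pure strategies: c/W/Mid/D, c/W/Mid/A, c/W/Hi/D, c/W/Hi/A, c/S/Mid/D, c/S/Mid/A, c/S/Hi/D, c/S/Hi/A, a/W/Mid/D, a/W/Mid/A, a/W/Hi/D, a/W/Hi/A, a/S/Mid/D, a/S/Mid/A, a/S/Hi/D, a/S/Hi/A. Columns: Rz, Rw, Cz, Cw.
{c/W/Mid/D, c/W/Mid/A} → row (1,4) (-1,-3) (0,2) (0,2)
{c/W/Hi/D, c/W/Hi/A} → row (3,3) (-1,-3) (0,2) (0,2)
{c/S/Mid/D, c/S/Mid/A} → row (1,4) (-1,3) (0,2) (0,2)
{c/S/Hi/D, c/S/Hi/A} → row (3,3) (-1,3) (0,2) (0,2)
{a/W/Mid/D, a/W/Hi/D} → row (1,-1) (-1,-3) (0,2) (0,2)
{a/W/Mid/A, a/W/Hi/A} → row (-3,-1) (-1,-3) (0,2) (0,2)
{a/S/Mid/D, a/S/Hi/D} → row (1,-1) (-1,3) (0,2) (0,2)
{a/S/Mid/A, a/S/Hi/A} → row (-3,-1) (-1,3) (0,2) (0,2)
That's 8 distinct rows out of 16 strategies.

8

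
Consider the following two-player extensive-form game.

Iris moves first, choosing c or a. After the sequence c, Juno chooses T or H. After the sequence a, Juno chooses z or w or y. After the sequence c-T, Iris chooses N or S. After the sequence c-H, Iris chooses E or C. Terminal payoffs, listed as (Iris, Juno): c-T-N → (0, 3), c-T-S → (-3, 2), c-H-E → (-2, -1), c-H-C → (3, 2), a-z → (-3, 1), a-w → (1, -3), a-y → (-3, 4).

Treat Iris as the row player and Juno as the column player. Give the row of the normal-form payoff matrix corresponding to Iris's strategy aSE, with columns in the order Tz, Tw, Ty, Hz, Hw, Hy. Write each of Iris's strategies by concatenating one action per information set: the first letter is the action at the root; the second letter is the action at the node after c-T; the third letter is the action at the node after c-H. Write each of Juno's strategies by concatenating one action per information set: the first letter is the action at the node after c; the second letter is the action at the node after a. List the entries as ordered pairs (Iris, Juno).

(-3,1) (1,-3) (-3,4) (-3,1) (1,-3) (-3,4)

vs Tz: Iris plays a → Juno plays z at [a] → (-3, 1)
vs Tw: Iris plays a → Juno plays w at [a] → (1, -3)
vs Ty: Iris plays a → Juno plays y at [a] → (-3, 4)
vs Hz: Iris plays a → Juno plays z at [a] → (-3, 1)
vs Hw: Iris plays a → Juno plays w at [a] → (1, -3)
vs Hy: Iris plays a → Juno plays y at [a] → (-3, 4)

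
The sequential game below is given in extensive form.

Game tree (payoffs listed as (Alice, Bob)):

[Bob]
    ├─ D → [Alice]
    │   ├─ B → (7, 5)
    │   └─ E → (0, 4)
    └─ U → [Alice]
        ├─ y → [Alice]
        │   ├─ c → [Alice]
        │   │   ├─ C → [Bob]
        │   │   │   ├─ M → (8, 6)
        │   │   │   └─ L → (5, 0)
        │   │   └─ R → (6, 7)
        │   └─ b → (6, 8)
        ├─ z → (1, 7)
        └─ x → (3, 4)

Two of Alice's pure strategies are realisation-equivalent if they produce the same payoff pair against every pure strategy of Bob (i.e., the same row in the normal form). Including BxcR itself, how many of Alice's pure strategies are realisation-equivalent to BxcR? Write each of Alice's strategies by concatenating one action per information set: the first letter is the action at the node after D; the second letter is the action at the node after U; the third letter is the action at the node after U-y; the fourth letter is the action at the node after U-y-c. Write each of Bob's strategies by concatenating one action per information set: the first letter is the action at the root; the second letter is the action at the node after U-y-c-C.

Row for BxcR (columns DM, DL, UM, UL): (7,5) (7,5) (3,4) (3,4).
Under BxcR, Alice's choice at the node after U-y and at the node after U-y-c can never be reached regardless of what Bob does, so varying those choices leaves every outcome unchanged.
Holding the reachable choices fixed and varying the unreachable ones freely already gives 2 × 2 = 4 equivalent strategies.
No other strategy reproduces this row, so those 4 are the full class: BxcC, BxcR, BxbC, BxbR.

4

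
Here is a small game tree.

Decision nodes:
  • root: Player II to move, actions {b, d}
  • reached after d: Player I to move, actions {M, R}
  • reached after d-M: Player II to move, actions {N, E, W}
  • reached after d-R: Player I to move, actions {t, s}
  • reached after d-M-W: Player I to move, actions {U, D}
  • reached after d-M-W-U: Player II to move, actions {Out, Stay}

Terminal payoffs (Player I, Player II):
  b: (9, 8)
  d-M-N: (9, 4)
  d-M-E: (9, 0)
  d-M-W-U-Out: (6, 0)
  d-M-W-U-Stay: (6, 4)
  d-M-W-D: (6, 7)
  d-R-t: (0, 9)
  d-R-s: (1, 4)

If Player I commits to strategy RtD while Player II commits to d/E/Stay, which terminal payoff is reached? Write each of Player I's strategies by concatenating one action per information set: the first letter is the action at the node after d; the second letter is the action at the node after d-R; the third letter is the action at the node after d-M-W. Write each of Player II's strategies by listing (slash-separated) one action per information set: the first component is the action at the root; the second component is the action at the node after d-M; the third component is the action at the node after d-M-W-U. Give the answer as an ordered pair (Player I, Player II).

Trace the play path from the root:
  Player II plays d
  Player I plays R at [d]
  Player I plays t at [d-R]
→ terminal payoff (0, 9).
(Player I's choice at the node after d-M-W is never reached on this path, so it doesn't affect the outcome.)

(0, 9)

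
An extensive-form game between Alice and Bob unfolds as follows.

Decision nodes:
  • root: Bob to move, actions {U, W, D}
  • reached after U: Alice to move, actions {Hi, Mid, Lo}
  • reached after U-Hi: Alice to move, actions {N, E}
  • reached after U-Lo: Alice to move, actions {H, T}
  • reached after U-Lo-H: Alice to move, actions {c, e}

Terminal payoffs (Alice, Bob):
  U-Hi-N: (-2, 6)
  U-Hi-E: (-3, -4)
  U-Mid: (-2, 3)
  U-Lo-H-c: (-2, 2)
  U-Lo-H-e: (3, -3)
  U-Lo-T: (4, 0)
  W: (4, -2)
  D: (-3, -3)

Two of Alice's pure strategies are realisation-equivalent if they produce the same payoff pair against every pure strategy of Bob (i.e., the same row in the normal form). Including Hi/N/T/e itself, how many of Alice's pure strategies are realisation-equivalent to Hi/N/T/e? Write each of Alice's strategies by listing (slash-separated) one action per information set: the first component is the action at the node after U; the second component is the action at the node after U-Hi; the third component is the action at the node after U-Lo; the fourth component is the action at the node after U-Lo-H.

Row for Hi/N/T/e (columns U, W, D): (-2,6) (4,-2) (-3,-3).
Under Hi/N/T/e, Alice's choice at the node after U-Lo and at the node after U-Lo-H can never be reached regardless of what Bob does, so varying those choices leaves every outcome unchanged.
Holding the reachable choices fixed and varying the unreachable ones freely already gives 2 × 2 = 4 equivalent strategies.
No other strategy reproduces this row, so those 4 are the full class: Hi/N/H/c, Hi/N/H/e, Hi/N/T/c, Hi/N/T/e.

4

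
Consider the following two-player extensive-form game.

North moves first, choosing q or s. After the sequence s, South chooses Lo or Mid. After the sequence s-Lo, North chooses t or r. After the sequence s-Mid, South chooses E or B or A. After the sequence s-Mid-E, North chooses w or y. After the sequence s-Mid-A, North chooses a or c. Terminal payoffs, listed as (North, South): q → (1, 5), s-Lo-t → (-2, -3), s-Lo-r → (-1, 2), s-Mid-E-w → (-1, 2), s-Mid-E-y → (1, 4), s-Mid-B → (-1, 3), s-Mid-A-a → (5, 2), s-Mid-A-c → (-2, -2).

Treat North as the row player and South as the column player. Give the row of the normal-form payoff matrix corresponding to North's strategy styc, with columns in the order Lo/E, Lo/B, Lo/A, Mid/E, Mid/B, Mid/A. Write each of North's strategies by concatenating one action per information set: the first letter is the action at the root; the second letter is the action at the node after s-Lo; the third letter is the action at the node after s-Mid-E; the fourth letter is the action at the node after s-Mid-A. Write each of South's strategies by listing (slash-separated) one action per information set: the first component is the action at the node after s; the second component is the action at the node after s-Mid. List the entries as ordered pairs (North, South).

(-2,-3) (-2,-3) (-2,-3) (1,4) (-1,3) (-2,-2)

vs Lo/E: North plays s → South plays Lo at [s] → North plays t at [s-Lo] → (-2, -3)
vs Lo/B: North plays s → South plays Lo at [s] → North plays t at [s-Lo] → (-2, -3)
vs Lo/A: North plays s → South plays Lo at [s] → North plays t at [s-Lo] → (-2, -3)
vs Mid/E: North plays s → South plays Mid at [s] → South plays E at [s-Mid] → North plays y at [s-Mid-E] → (1, 4)
vs Mid/B: North plays s → South plays Mid at [s] → South plays B at [s-Mid] → (-1, 3)
vs Mid/A: North plays s → South plays Mid at [s] → South plays A at [s-Mid] → North plays c at [s-Mid-A] → (-2, -2)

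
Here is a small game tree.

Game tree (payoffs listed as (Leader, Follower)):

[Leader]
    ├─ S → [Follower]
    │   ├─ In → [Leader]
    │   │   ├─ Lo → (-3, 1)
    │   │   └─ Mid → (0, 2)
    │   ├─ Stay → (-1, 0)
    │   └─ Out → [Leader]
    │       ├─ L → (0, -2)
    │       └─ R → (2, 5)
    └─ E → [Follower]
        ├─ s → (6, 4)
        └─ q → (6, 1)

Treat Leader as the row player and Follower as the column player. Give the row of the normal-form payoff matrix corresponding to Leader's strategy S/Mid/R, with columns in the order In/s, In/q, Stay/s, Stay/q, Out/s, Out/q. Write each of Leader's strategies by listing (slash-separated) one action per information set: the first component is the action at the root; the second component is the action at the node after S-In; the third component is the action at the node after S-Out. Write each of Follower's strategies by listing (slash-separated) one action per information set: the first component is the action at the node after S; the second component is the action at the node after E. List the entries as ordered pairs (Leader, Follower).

vs In/s: Leader plays S → Follower plays In at [S] → Leader plays Mid at [S-In] → (0, 2)
vs In/q: Leader plays S → Follower plays In at [S] → Leader plays Mid at [S-In] → (0, 2)
vs Stay/s: Leader plays S → Follower plays Stay at [S] → (-1, 0)
vs Stay/q: Leader plays S → Follower plays Stay at [S] → (-1, 0)
vs Out/s: Leader plays S → Follower plays Out at [S] → Leader plays R at [S-Out] → (2, 5)
vs Out/q: Leader plays S → Follower plays Out at [S] → Leader plays R at [S-Out] → (2, 5)

(0,2) (0,2) (-1,0) (-1,0) (2,5) (2,5)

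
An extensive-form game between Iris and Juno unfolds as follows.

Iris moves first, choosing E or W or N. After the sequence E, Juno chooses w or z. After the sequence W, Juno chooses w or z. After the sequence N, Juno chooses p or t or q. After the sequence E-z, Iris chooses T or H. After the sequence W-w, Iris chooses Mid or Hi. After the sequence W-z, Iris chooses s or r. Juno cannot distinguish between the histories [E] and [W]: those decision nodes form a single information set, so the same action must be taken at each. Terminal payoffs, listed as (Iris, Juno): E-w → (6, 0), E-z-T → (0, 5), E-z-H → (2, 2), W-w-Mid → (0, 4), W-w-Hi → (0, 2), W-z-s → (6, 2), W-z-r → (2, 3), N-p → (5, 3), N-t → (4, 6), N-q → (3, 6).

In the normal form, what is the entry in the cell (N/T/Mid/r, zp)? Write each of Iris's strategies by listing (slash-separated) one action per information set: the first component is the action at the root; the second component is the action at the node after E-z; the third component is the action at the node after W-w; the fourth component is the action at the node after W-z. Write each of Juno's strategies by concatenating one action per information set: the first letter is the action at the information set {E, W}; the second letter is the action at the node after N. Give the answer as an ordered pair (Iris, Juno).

(5, 3)

Trace the play path from the root:
  Iris plays N
  Juno plays p at [N]
→ terminal payoff (5, 3).
(Iris's choice at the node after E-z is never reached on this path, so it doesn't affect the outcome.)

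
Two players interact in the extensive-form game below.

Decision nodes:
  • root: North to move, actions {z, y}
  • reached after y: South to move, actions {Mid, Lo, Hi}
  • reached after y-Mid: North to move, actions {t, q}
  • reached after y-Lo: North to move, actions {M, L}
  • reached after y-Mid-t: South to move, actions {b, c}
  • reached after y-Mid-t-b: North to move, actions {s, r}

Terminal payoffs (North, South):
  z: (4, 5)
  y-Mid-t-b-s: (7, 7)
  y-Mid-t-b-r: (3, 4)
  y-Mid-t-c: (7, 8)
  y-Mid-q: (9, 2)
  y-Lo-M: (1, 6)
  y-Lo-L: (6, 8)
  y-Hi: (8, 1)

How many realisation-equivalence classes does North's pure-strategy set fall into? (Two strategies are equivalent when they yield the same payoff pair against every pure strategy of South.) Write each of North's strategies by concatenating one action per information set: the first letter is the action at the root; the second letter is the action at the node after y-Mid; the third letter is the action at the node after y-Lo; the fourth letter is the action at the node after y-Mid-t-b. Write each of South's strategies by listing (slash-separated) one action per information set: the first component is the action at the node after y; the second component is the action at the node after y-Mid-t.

North has 16 pure strategies: ztMs, ztMr, ztLs, ztLr, zqMs, zqMr, zqLs, zqLr, ytMs, ytMr, ytLs, ytLr, yqMs, yqMr, yqLs, yqLr. Columns: Mid/b, Mid/c, Lo/b, Lo/c, Hi/b, Hi/c.
{ztMs, ztMr, ztLs, ztLr, zqMs, zqMr, zqLs, zqLr} → row (4,5) (4,5) (4,5) (4,5) (4,5) (4,5)
{ytMs} → row (7,7) (7,8) (1,6) (1,6) (8,1) (8,1)
{ytMr} → row (3,4) (7,8) (1,6) (1,6) (8,1) (8,1)
{ytLs} → row (7,7) (7,8) (6,8) (6,8) (8,1) (8,1)
{ytLr} → row (3,4) (7,8) (6,8) (6,8) (8,1) (8,1)
{yqMs, yqMr} → row (9,2) (9,2) (1,6) (1,6) (8,1) (8,1)
{yqLs, yqLr} → row (9,2) (9,2) (6,8) (6,8) (8,1) (8,1)
That's 7 distinct rows out of 16 strategies.

7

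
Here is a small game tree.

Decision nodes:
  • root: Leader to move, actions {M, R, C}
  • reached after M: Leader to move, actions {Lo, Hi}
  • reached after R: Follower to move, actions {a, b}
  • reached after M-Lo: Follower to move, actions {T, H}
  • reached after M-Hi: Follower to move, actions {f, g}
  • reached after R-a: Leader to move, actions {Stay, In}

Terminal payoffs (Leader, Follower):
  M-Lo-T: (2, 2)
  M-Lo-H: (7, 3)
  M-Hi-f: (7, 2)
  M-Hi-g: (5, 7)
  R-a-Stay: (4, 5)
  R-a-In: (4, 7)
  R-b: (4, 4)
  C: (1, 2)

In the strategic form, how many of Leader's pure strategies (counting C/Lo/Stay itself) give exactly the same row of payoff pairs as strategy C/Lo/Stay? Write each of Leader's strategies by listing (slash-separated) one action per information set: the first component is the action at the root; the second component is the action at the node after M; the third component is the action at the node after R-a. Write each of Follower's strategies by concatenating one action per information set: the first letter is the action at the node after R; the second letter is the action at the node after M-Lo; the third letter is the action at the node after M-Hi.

Row for C/Lo/Stay (columns aTf, aTg, aHf, aHg, bTf, bTg, bHf, bHg): (1,2) (1,2) (1,2) (1,2) (1,2) (1,2) (1,2) (1,2).
Under C/Lo/Stay, Leader's choice at the node after M and at the node after R-a can never be reached regardless of what Follower does, so varying those choices leaves every outcome unchanged.
Holding the reachable choices fixed and varying the unreachable ones freely already gives 2 × 2 = 4 equivalent strategies.
No other strategy reproduces this row, so those 4 are the full class: C/Lo/Stay, C/Lo/In, C/Hi/Stay, C/Hi/In.

4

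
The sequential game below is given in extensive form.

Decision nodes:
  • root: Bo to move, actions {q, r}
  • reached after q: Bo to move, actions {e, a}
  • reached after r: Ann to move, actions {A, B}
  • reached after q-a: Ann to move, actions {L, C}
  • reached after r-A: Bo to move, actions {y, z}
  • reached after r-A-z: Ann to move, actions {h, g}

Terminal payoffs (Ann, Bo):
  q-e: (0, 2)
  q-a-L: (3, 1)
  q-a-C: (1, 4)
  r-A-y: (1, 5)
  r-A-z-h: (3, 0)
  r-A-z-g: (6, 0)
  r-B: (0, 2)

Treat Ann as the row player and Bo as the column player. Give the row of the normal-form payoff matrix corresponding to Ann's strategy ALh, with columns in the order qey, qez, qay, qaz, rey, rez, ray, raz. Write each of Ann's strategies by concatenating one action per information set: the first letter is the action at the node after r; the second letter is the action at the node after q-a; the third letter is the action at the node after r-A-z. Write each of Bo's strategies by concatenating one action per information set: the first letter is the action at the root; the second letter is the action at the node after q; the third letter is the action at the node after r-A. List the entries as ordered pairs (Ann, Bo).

(0,2) (0,2) (3,1) (3,1) (1,5) (3,0) (1,5) (3,0)

vs qey: Bo plays q → Bo plays e at [q] → (0, 2)
vs qez: Bo plays q → Bo plays e at [q] → (0, 2)
vs qay: Bo plays q → Bo plays a at [q] → Ann plays L at [q-a] → (3, 1)
vs qaz: Bo plays q → Bo plays a at [q] → Ann plays L at [q-a] → (3, 1)
vs rey: Bo plays r → Ann plays A at [r] → Bo plays y at [r-A] → (1, 5)
vs rez: Bo plays r → Ann plays A at [r] → Bo plays z at [r-A] → Ann plays h at [r-A-z] → (3, 0)
vs ray: Bo plays r → Ann plays A at [r] → Bo plays y at [r-A] → (1, 5)
vs raz: Bo plays r → Ann plays A at [r] → Bo plays z at [r-A] → Ann plays h at [r-A-z] → (3, 0)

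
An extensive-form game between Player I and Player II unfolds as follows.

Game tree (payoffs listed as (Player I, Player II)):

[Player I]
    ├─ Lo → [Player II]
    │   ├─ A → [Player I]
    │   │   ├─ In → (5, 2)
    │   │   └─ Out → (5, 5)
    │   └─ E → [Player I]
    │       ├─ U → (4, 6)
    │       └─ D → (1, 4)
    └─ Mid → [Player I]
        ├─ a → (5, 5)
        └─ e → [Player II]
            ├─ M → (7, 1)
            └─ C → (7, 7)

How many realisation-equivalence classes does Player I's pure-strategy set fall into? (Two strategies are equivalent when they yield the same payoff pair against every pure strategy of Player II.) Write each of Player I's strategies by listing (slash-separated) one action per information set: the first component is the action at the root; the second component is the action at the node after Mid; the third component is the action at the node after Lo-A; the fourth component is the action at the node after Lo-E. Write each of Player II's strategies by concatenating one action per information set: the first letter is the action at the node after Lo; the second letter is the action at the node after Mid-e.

Player I has 16 pure strategies: Lo/a/In/U, Lo/a/In/D, Lo/a/Out/U, Lo/a/Out/D, Lo/e/In/U, Lo/e/In/D, Lo/e/Out/U, Lo/e/Out/D, Mid/a/In/U, Mid/a/In/D, Mid/a/Out/U, Mid/a/Out/D, Mid/e/In/U, Mid/e/In/D, Mid/e/Out/U, Mid/e/Out/D. Columns: AM, AC, EM, EC.
{Lo/a/In/U, Lo/e/In/U} → row (5,2) (5,2) (4,6) (4,6)
{Lo/a/In/D, Lo/e/In/D} → row (5,2) (5,2) (1,4) (1,4)
{Lo/a/Out/U, Lo/e/Out/U} → row (5,5) (5,5) (4,6) (4,6)
{Lo/a/Out/D, Lo/e/Out/D} → row (5,5) (5,5) (1,4) (1,4)
{Mid/a/In/U, Mid/a/In/D, Mid/a/Out/U, Mid/a/Out/D} → row (5,5) (5,5) (5,5) (5,5)
{Mid/e/In/U, Mid/e/In/D, Mid/e/Out/U, Mid/e/Out/D} → row (7,1) (7,7) (7,1) (7,7)
That's 6 distinct rows out of 16 strategies.

6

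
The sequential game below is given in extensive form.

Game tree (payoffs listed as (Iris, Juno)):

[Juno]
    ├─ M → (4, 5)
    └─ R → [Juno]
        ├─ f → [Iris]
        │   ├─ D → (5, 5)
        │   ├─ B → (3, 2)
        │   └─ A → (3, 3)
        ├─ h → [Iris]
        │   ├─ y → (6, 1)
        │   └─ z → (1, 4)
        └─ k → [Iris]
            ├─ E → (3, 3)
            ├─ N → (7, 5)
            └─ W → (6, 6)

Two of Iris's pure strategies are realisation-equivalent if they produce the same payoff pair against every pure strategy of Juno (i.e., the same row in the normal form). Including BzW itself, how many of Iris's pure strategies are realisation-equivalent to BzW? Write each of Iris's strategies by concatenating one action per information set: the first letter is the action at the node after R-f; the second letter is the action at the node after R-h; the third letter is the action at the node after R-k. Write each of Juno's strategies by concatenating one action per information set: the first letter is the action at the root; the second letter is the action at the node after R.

Row for BzW (columns Mf, Mh, Mk, Rf, Rh, Rk): (4,5) (4,5) (4,5) (3,2) (1,4) (6,6).
Every one of Iris's information sets is on the play path for some reply by Juno when Iris follows BzW.
Changing the action at any of them therefore changes at least one column, so only BzW itself gives this row.

1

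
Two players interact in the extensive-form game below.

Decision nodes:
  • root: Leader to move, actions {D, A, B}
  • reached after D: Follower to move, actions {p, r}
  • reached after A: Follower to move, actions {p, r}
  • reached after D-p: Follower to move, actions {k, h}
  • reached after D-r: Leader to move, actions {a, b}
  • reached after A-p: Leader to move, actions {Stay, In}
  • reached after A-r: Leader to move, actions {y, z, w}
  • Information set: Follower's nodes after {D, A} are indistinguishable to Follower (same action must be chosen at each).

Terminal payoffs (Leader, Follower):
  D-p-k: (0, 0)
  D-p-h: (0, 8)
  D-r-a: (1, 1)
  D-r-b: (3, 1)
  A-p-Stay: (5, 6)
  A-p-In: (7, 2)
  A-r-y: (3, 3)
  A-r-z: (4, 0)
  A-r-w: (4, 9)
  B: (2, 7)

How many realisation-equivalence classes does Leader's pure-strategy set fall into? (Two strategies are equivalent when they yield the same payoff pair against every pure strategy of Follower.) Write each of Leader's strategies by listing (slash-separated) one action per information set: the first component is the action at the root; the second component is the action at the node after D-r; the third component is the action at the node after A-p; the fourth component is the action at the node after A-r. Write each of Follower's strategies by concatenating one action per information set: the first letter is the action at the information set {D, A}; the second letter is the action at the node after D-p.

Leader has 36 pure strategies: D/a/Stay/y, D/a/Stay/z, D/a/Stay/w, D/a/In/y, D/a/In/z, D/a/In/w, D/b/Stay/y, D/b/Stay/z, D/b/Stay/w, D/b/In/y, D/b/In/z, D/b/In/w, A/a/Stay/y, A/a/Stay/z, A/a/Stay/w, A/a/In/y, A/a/In/z, A/a/In/w, A/b/Stay/y, A/b/Stay/z, A/b/Stay/w, A/b/In/y, A/b/In/z, A/b/In/w, B/a/Stay/y, B/a/Stay/z, B/a/Stay/w, B/a/In/y, B/a/In/z, B/a/In/w, B/b/Stay/y, B/b/Stay/z, B/b/Stay/w, B/b/In/y, B/b/In/z, B/b/In/w. Columns: pk, ph, rk, rh.
{D/a/Stay/y, D/a/Stay/z, D/a/Stay/w, D/a/In/y, D/a/In/z, D/a/In/w} → row (0,0) (0,8) (1,1) (1,1)
{D/b/Stay/y, D/b/Stay/z, D/b/Stay/w, D/b/In/y, D/b/In/z, D/b/In/w} → row (0,0) (0,8) (3,1) (3,1)
{A/a/Stay/y, A/b/Stay/y} → row (5,6) (5,6) (3,3) (3,3)
{A/a/Stay/z, A/b/Stay/z} → row (5,6) (5,6) (4,0) (4,0)
{A/a/Stay/w, A/b/Stay/w} → row (5,6) (5,6) (4,9) (4,9)
{A/a/In/y, A/b/In/y} → row (7,2) (7,2) (3,3) (3,3)
{A/a/In/z, A/b/In/z} → row (7,2) (7,2) (4,0) (4,0)
{A/a/In/w, A/b/In/w} → row (7,2) (7,2) (4,9) (4,9)
{B/a/Stay/y, B/a/Stay/z, B/a/Stay/w, B/a/In/y, B/a/In/z, B/a/In/w, B/b/Stay/y, B/b/Stay/z, B/b/Stay/w, B/b/In/y, B/b/In/z, B/b/In/w} → row (2,7) (2,7) (2,7) (2,7)
That's 9 distinct rows out of 36 strategies.

9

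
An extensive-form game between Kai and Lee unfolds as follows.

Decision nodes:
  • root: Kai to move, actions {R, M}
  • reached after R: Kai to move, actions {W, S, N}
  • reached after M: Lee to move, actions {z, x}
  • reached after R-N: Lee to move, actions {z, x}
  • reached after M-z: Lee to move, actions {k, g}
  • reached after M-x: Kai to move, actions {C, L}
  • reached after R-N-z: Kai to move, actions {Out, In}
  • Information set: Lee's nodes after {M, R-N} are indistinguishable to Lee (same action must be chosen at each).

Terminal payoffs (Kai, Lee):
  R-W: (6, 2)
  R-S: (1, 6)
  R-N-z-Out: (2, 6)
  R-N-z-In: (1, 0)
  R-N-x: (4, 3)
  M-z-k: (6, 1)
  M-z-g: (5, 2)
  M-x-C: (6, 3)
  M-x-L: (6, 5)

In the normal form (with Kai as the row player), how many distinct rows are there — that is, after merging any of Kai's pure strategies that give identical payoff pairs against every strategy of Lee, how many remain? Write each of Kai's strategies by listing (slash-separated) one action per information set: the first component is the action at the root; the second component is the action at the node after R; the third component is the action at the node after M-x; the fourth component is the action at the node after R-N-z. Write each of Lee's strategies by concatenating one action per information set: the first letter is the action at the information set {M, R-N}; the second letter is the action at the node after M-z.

Kai has 24 pure strategies: R/W/C/Out, R/W/C/In, R/W/L/Out, R/W/L/In, R/S/C/Out, R/S/C/In, R/S/L/Out, R/S/L/In, R/N/C/Out, R/N/C/In, R/N/L/Out, R/N/L/In, M/W/C/Out, M/W/C/In, M/W/L/Out, M/W/L/In, M/S/C/Out, M/S/C/In, M/S/L/Out, M/S/L/In, M/N/C/Out, M/N/C/In, M/N/L/Out, M/N/L/In. Columns: zk, zg, xk, xg.
{R/W/C/Out, R/W/C/In, R/W/L/Out, R/W/L/In} → row (6,2) (6,2) (6,2) (6,2)
{R/S/C/Out, R/S/C/In, R/S/L/Out, R/S/L/In} → row (1,6) (1,6) (1,6) (1,6)
{R/N/C/Out, R/N/L/Out} → row (2,6) (2,6) (4,3) (4,3)
{R/N/C/In, R/N/L/In} → row (1,0) (1,0) (4,3) (4,3)
{M/W/C/Out, M/W/C/In, M/S/C/Out, M/S/C/In, M/N/C/Out, M/N/C/In} → row (6,1) (5,2) (6,3) (6,3)
{M/W/L/Out, M/W/L/In, M/S/L/Out, M/S/L/In, M/N/L/Out, M/N/L/In} → row (6,1) (5,2) (6,5) (6,5)
That's 6 distinct rows out of 24 strategies.

6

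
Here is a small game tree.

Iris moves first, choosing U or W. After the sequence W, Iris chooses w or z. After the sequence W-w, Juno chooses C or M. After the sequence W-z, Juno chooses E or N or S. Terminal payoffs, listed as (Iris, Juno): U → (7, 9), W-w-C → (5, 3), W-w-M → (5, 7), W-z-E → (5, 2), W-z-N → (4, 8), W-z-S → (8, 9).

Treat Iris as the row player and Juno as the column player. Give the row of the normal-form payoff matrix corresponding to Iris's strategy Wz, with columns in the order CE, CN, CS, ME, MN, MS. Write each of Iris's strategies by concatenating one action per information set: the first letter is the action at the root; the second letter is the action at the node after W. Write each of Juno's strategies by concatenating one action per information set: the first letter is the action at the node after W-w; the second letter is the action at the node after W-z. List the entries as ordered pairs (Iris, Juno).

(5,2) (4,8) (8,9) (5,2) (4,8) (8,9)

vs CE: Iris plays W → Iris plays z at [W] → Juno plays E at [W-z] → (5, 2)
vs CN: Iris plays W → Iris plays z at [W] → Juno plays N at [W-z] → (4, 8)
vs CS: Iris plays W → Iris plays z at [W] → Juno plays S at [W-z] → (8, 9)
vs ME: Iris plays W → Iris plays z at [W] → Juno plays E at [W-z] → (5, 2)
vs MN: Iris plays W → Iris plays z at [W] → Juno plays N at [W-z] → (4, 8)
vs MS: Iris plays W → Iris plays z at [W] → Juno plays S at [W-z] → (8, 9)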